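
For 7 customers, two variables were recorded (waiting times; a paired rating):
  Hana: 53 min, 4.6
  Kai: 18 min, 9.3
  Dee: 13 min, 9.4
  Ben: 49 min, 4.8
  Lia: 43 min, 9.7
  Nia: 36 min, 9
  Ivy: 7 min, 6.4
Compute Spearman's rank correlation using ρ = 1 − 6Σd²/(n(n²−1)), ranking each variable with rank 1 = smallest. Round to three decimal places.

Ranks of variable 1: 7, 3, 2, 6, 5, 4, 1
Ranks of variable 2: 1, 5, 6, 2, 7, 4, 3
d = r₁ − r₂: 6, -2, -4, 4, -2, 0, -2
d²: 36, 4, 16, 16, 4, 0, 4; Σd² = 80
ρ = 1 − 6·80/(7·48) = 1 − 480/336 = -0.429

-0.429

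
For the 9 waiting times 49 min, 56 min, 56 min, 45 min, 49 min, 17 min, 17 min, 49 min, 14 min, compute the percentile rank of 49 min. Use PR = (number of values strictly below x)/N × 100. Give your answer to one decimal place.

44.4

N = 9.
Strictly below 49: 4. Equal to 49: 3.
PR = 4/9 × 100 = 44.4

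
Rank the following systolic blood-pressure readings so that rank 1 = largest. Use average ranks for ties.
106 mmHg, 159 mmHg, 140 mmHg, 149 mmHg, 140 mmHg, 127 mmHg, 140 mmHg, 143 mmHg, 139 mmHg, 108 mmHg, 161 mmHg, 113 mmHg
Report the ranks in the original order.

Sorted (descending): 161, 159, 149, 143, 140, 140, 140, 139, 127, 113, 108, 106
The 3 values of 140 occupy positions 5–7 → average rank 6.

12, 2, 6, 3, 6, 9, 6, 4, 8, 11, 1, 10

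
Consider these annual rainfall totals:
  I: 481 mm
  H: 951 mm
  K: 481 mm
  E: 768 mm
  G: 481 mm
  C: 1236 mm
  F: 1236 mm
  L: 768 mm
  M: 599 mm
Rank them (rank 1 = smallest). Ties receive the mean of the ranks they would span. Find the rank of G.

2

Sorted (ascending): 481, 481, 481, 599, 768, 768, 951, 1236, 1236
The 3 values of 481 occupy positions 1–3 → average rank 2.
The 2 values of 768 occupy positions 5–6 → average rank (5+6)/2 = 5.5.
The 2 values of 1236 occupy positions 8–9 → average rank (8+9)/2 = 8.5.
G has value 481 mm → rank 2.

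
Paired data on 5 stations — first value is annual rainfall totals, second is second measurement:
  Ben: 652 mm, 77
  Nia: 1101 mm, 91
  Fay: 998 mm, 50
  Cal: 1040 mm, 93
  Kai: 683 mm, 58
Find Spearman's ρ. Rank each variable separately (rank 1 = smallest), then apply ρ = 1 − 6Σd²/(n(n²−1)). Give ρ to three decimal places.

0.500

Ranks of variable 1: 1, 5, 3, 4, 2
Ranks of variable 2: 3, 4, 1, 5, 2
d = r₁ − r₂: -2, 1, 2, -1, 0
d²: 4, 1, 4, 1, 0; Σd² = 10
ρ = 1 − 6·10/(5·24) = 1 − 60/120 = 0.500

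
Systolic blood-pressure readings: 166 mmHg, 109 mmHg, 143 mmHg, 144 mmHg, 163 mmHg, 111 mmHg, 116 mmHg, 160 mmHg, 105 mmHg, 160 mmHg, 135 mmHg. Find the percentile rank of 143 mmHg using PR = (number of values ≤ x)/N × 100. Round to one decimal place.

N = 11.
Strictly below 143: 5. Equal to 143: 1.
PR = 6/11 × 100 = 54.5

54.5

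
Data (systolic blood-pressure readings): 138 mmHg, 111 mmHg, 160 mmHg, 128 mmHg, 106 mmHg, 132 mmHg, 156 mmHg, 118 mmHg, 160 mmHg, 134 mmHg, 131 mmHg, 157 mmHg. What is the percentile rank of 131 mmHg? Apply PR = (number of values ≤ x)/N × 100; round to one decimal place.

41.7

N = 12.
Strictly below 131: 4. Equal to 131: 1.
PR = 5/12 × 100 = 41.7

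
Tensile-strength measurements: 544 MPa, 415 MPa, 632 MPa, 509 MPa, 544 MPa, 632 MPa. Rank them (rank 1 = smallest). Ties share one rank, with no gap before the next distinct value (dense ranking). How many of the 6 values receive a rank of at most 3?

Sorted (ascending): 415, 509, 544, 544, 632, 632
The 2 values of 544 share dense rank 3.
The 2 values of 632 share dense rank 4.
Remaining distinct values take the next consecutive integers.
Ranks ≤ 3: {1, 2, 3, 3} → 4 values.

4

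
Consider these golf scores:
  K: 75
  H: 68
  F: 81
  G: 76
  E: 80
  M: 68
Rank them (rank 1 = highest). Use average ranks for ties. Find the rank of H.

5.5

Sorted (descending): 81, 80, 76, 75, 68, 68
The 2 values of 68 occupy positions 5–6 → average rank (5+6)/2 = 5.5.
H has value 68 → rank 5.5.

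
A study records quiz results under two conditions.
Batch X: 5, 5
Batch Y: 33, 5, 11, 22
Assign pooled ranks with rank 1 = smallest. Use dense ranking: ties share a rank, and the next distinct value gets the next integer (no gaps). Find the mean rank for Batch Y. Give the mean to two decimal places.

Sorted (ascending): 5, 5, 5, 11, 22, 33
The 3 values of 5 share dense rank 1.
Remaining distinct values take the next consecutive integers.
Batch Y values → pooled ranks: 33→4, 5→1, 11→2, 22→3
Mean rank = (4 + 1 + 2 + 3) / 4 = 2.50

2.50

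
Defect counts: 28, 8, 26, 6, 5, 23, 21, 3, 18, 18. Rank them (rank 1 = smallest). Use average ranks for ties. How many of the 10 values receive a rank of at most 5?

4

Sorted (ascending): 3, 5, 6, 8, 18, 18, 21, 23, 26, 28
The 2 values of 18 occupy positions 5–6 → average rank (5+6)/2 = 5.5.
Ranks ≤ 5: {1, 2, 3, 4} → 4 values.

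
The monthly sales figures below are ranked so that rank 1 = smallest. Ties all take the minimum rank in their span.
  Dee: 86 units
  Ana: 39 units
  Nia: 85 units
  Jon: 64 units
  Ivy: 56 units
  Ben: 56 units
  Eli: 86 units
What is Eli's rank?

6

Sorted (ascending): 39, 56, 56, 64, 85, 86, 86
The 2 values of 56 occupy positions 2–3 → each gets rank 2.
The 2 values of 86 occupy positions 6–7 → each gets rank 6.
Eli has value 86 units → rank 6.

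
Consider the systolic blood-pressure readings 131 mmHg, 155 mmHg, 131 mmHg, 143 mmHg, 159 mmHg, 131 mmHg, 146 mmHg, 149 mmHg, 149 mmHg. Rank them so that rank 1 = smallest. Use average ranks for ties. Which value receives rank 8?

Sorted (ascending): 131, 131, 131, 143, 146, 149, 149, 155, 159
The 3 values of 131 occupy positions 1–3 → average rank 2.
The 2 values of 149 occupy positions 6–7 → average rank (6+7)/2 = 6.5.
Rank 8 → value 155.

155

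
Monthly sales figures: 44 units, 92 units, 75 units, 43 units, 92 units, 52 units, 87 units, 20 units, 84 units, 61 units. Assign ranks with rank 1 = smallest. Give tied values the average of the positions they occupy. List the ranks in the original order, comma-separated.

3, 9.5, 6, 2, 9.5, 4, 8, 1, 7, 5

Sorted (ascending): 20, 43, 44, 52, 61, 75, 84, 87, 92, 92
The 2 values of 92 occupy positions 9–10 → average rank (9+10)/2 = 9.5.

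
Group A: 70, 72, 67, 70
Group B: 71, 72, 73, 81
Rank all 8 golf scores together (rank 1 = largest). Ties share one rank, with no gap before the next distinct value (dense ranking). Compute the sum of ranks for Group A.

Sorted (descending): 81, 73, 72, 72, 71, 70, 70, 67
The 2 values of 72 share dense rank 3.
The 2 values of 70 share dense rank 5.
Remaining distinct values take the next consecutive integers.
Group A values → pooled ranks: 70→5, 72→3, 67→6, 70→5
Rank sum = 5 + 3 + 6 + 5 = 19

19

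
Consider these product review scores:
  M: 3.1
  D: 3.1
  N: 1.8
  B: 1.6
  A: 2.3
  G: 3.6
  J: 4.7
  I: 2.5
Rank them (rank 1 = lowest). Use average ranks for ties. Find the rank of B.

Sorted (ascending): 1.6, 1.8, 2.3, 2.5, 3.1, 3.1, 3.6, 4.7
The 2 values of 3.1 occupy positions 5–6 → average rank (5+6)/2 = 5.5.
B has value 1.6 → rank 1.

1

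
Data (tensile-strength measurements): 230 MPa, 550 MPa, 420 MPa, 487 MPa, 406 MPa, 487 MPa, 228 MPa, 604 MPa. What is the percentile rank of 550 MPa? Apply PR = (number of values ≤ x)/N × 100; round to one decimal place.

N = 8.
Strictly below 550: 6. Equal to 550: 1.
PR = 7/8 × 100 = 87.5

87.5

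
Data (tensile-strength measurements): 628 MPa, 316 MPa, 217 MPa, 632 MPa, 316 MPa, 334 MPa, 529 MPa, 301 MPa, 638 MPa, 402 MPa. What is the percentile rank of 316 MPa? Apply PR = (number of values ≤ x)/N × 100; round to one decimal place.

N = 10.
Strictly below 316: 2. Equal to 316: 2.
PR = 4/10 × 100 = 40.0

40.0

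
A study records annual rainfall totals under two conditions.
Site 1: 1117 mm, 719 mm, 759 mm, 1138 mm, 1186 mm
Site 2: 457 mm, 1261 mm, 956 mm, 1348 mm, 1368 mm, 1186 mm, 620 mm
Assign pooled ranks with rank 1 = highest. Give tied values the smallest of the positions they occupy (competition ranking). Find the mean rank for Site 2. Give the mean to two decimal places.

Sorted (descending): 1368, 1348, 1261, 1186, 1186, 1138, 1117, 956, 759, 719, 620, 457
The 2 values of 1186 occupy positions 4–5 → each gets rank 4.
Site 2 values → pooled ranks: 457→12, 1261→3, 956→8, 1348→2, 1368→1, 1186→4, 620→11
Mean rank = (12 + 3 + 8 + 2 + 1 + 4 + 11) / 7 = 5.86

5.86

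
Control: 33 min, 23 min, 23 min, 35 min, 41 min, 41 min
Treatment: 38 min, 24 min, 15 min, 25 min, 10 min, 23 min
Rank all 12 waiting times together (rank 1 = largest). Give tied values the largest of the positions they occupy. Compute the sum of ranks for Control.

33

Sorted (descending): 41, 41, 38, 35, 33, 25, 24, 23, 23, 23, 15, 10
The 2 values of 41 occupy positions 1–2 → each gets rank 2.
The 3 values of 23 occupy positions 8–10 → each gets rank 10.
Control values → pooled ranks: 33→5, 23→10, 23→10, 35→4, 41→2, 41→2
Rank sum = 5 + 10 + 10 + 4 + 2 + 2 = 33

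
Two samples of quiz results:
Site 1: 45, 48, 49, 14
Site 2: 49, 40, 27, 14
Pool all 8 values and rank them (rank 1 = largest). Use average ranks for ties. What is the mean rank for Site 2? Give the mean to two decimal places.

5.00

Sorted (descending): 49, 49, 48, 45, 40, 27, 14, 14
The 2 values of 49 occupy positions 1–2 → average rank (1+2)/2 = 1.5.
The 2 values of 14 occupy positions 7–8 → average rank (7+8)/2 = 7.5.
Site 2 values → pooled ranks: 49→1.5, 40→5, 27→6, 14→7.5
Mean rank = (1.5 + 5 + 6 + 7.5) / 4 = 5.00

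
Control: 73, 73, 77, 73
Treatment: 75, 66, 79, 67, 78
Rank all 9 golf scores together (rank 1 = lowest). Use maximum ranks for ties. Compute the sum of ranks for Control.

Sorted (ascending): 66, 67, 73, 73, 73, 75, 77, 78, 79
The 3 values of 73 occupy positions 3–5 → each gets rank 5.
Control values → pooled ranks: 73→5, 73→5, 77→7, 73→5
Rank sum = 5 + 5 + 7 + 5 = 22

22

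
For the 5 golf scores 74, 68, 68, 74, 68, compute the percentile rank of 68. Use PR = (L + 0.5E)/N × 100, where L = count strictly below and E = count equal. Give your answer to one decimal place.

30.0

N = 5.
Strictly below 68: 0. Equal to 68: 3.
PR = (0 + 0.5·3)/5 × 100 = 30.0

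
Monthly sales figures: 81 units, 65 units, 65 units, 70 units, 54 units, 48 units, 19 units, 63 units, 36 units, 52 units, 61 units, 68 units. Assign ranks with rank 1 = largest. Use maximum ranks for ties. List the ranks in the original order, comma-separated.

Sorted (descending): 81, 70, 68, 65, 65, 63, 61, 54, 52, 48, 36, 19
The 2 values of 65 occupy positions 4–5 → each gets rank 5.

1, 5, 5, 2, 8, 10, 12, 6, 11, 9, 7, 3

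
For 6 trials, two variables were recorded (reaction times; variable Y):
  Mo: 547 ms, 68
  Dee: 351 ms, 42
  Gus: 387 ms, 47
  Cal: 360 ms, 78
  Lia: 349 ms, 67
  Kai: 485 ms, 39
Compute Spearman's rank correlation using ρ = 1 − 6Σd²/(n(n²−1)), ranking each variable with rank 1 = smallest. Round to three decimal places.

-0.029

Ranks of variable 1: 6, 2, 4, 3, 1, 5
Ranks of variable 2: 5, 2, 3, 6, 4, 1
d = r₁ − r₂: 1, 0, 1, -3, -3, 4
d²: 1, 0, 1, 9, 9, 16; Σd² = 36
ρ = 1 − 6·36/(6·35) = 1 − 216/210 = -0.029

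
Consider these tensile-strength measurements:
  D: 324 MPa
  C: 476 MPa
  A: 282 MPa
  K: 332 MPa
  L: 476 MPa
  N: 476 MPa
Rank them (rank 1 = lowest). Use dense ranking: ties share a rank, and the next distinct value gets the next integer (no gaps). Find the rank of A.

Sorted (ascending): 282, 324, 332, 476, 476, 476
The 3 values of 476 share dense rank 4.
Remaining distinct values take the next consecutive integers.
A has value 282 MPa → rank 1.

1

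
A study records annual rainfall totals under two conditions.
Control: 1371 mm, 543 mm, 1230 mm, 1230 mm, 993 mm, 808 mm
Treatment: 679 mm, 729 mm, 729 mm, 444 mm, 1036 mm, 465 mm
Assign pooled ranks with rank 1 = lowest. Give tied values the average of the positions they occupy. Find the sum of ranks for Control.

Sorted (ascending): 444, 465, 543, 679, 729, 729, 808, 993, 1036, 1230, 1230, 1371
The 2 values of 729 occupy positions 5–6 → average rank (5+6)/2 = 5.5.
The 2 values of 1230 occupy positions 10–11 → average rank (10+11)/2 = 10.5.
Control values → pooled ranks: 1371→12, 543→3, 1230→10.5, 1230→10.5, 993→8, 808→7
Rank sum = 12 + 3 + 10.5 + 10.5 + 8 + 7 = 51

51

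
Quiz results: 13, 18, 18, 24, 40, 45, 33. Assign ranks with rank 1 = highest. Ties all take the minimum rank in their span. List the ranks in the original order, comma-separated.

Sorted (descending): 45, 40, 33, 24, 18, 18, 13
The 2 values of 18 occupy positions 5–6 → each gets rank 5.

7, 5, 5, 4, 2, 1, 3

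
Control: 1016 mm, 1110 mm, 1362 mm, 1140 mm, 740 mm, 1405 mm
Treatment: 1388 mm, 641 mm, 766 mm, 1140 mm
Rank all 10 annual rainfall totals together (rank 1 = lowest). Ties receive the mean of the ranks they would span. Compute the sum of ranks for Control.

Sorted (ascending): 641, 740, 766, 1016, 1110, 1140, 1140, 1362, 1388, 1405
The 2 values of 1140 occupy positions 6–7 → average rank (6+7)/2 = 6.5.
Control values → pooled ranks: 1016→4, 1110→5, 1362→8, 1140→6.5, 740→2, 1405→10
Rank sum = 4 + 5 + 8 + 6.5 + 2 + 10 = 35.5

35.5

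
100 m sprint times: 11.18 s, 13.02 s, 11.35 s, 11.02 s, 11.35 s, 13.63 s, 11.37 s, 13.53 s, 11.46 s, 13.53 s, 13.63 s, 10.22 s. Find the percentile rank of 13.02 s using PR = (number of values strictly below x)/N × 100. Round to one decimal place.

58.3

N = 12.
Strictly below 13.02: 7. Equal to 13.02: 1.
PR = 7/12 × 100 = 58.3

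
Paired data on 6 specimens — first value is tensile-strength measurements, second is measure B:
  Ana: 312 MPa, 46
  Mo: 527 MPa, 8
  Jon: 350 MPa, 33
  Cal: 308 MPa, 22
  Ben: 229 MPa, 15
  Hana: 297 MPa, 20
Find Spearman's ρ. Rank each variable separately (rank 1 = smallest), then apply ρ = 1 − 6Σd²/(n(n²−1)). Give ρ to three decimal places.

0.086

Ranks of variable 1: 4, 6, 5, 3, 1, 2
Ranks of variable 2: 6, 1, 5, 4, 2, 3
d = r₁ − r₂: -2, 5, 0, -1, -1, -1
d²: 4, 25, 0, 1, 1, 1; Σd² = 32
ρ = 1 − 6·32/(6·35) = 1 − 192/210 = 0.086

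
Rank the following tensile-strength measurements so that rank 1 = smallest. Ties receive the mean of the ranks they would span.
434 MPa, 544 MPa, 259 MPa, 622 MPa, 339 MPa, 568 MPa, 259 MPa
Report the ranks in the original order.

Sorted (ascending): 259, 259, 339, 434, 544, 568, 622
The 2 values of 259 occupy positions 1–2 → average rank (1+2)/2 = 1.5.

4, 5, 1.5, 7, 3, 6, 1.5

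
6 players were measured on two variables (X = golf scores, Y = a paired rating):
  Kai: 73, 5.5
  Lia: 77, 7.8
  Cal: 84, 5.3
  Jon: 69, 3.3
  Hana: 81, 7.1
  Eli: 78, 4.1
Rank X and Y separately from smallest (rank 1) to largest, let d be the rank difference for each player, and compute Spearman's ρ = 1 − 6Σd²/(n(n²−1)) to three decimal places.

0.257

Ranks of variable 1: 2, 3, 6, 1, 5, 4
Ranks of variable 2: 4, 6, 3, 1, 5, 2
d = r₁ − r₂: -2, -3, 3, 0, 0, 2
d²: 4, 9, 9, 0, 0, 4; Σd² = 26
ρ = 1 − 6·26/(6·35) = 1 − 156/210 = 0.257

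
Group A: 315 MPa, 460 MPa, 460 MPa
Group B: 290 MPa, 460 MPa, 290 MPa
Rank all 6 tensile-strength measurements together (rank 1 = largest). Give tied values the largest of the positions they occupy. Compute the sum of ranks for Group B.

15

Sorted (descending): 460, 460, 460, 315, 290, 290
The 3 values of 460 occupy positions 1–3 → each gets rank 3.
The 2 values of 290 occupy positions 5–6 → each gets rank 6.
Group B values → pooled ranks: 290→6, 460→3, 290→6
Rank sum = 6 + 3 + 6 = 15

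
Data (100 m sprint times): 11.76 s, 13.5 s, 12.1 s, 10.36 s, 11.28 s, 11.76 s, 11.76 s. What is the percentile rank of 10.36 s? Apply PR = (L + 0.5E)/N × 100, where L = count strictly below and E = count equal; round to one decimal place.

N = 7.
Strictly below 10.36: 0. Equal to 10.36: 1.
PR = (0 + 0.5·1)/7 × 100 = 7.1

7.1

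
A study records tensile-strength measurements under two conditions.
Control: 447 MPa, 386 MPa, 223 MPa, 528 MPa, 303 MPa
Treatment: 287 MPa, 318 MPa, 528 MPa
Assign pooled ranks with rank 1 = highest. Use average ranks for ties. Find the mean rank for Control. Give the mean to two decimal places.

Sorted (descending): 528, 528, 447, 386, 318, 303, 287, 223
The 2 values of 528 occupy positions 1–2 → average rank (1+2)/2 = 1.5.
Control values → pooled ranks: 447→3, 386→4, 223→8, 528→1.5, 303→6
Mean rank = (3 + 4 + 8 + 1.5 + 6) / 5 = 4.50

4.50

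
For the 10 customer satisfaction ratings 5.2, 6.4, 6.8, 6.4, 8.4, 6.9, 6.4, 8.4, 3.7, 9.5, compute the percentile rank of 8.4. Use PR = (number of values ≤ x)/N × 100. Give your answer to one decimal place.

N = 10.
Strictly below 8.4: 7. Equal to 8.4: 2.
PR = 9/10 × 100 = 90.0

90.0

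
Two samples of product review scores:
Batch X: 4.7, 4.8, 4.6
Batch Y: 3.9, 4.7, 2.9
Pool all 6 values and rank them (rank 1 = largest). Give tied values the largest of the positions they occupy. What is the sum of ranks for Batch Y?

14

Sorted (descending): 4.8, 4.7, 4.7, 4.6, 3.9, 2.9
The 2 values of 4.7 occupy positions 2–3 → each gets rank 3.
Batch Y values → pooled ranks: 3.9→5, 4.7→3, 2.9→6
Rank sum = 5 + 3 + 6 = 14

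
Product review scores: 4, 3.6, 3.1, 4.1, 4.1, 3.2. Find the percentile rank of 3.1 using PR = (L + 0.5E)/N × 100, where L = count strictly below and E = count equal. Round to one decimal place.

8.3

N = 6.
Strictly below 3.1: 0. Equal to 3.1: 1.
PR = (0 + 0.5·1)/6 × 100 = 8.3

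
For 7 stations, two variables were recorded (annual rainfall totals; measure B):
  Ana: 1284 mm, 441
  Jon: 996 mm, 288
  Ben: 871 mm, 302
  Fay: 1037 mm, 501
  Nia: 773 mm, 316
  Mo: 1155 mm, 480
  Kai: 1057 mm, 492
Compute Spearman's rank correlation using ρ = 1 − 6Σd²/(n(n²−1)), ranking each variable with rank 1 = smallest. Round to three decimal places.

Ranks of variable 1: 7, 3, 2, 4, 1, 6, 5
Ranks of variable 2: 4, 1, 2, 7, 3, 5, 6
d = r₁ − r₂: 3, 2, 0, -3, -2, 1, -1
d²: 9, 4, 0, 9, 4, 1, 1; Σd² = 28
ρ = 1 − 6·28/(7·48) = 1 − 168/336 = 0.500

0.500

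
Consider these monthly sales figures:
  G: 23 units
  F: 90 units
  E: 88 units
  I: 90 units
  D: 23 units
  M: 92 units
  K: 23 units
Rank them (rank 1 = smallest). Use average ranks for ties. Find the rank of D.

Sorted (ascending): 23, 23, 23, 88, 90, 90, 92
The 3 values of 23 occupy positions 1–3 → average rank 2.
The 2 values of 90 occupy positions 5–6 → average rank (5+6)/2 = 5.5.
D has value 23 units → rank 2.

2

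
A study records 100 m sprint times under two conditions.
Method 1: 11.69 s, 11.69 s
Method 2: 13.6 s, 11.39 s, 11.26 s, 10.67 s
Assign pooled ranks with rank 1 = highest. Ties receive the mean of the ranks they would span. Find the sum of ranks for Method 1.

Sorted (descending): 13.6, 11.69, 11.69, 11.39, 11.26, 10.67
The 2 values of 11.69 occupy positions 2–3 → average rank (2+3)/2 = 2.5.
Method 1 values → pooled ranks: 11.69→2.5, 11.69→2.5
Rank sum = 2.5 + 2.5 = 5

5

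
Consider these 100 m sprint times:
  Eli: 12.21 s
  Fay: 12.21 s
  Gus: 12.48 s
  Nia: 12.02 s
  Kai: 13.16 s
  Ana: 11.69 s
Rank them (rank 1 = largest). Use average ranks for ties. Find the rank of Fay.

Sorted (descending): 13.16, 12.48, 12.21, 12.21, 12.02, 11.69
The 2 values of 12.21 occupy positions 3–4 → average rank (3+4)/2 = 3.5.
Fay has value 12.21 s → rank 3.5.

3.5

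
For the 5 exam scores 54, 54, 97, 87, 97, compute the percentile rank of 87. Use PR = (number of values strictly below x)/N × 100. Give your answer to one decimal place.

N = 5.
Strictly below 87: 2. Equal to 87: 1.
PR = 2/5 × 100 = 40.0

40.0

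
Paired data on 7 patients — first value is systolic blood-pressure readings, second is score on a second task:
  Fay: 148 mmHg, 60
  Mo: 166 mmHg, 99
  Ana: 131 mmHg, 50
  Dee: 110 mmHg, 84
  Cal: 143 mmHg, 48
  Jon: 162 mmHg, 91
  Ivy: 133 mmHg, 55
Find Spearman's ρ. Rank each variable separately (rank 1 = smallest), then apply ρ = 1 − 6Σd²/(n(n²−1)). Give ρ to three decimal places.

0.536

Ranks of variable 1: 5, 7, 2, 1, 4, 6, 3
Ranks of variable 2: 4, 7, 2, 5, 1, 6, 3
d = r₁ − r₂: 1, 0, 0, -4, 3, 0, 0
d²: 1, 0, 0, 16, 9, 0, 0; Σd² = 26
ρ = 1 − 6·26/(7·48) = 1 − 156/336 = 0.536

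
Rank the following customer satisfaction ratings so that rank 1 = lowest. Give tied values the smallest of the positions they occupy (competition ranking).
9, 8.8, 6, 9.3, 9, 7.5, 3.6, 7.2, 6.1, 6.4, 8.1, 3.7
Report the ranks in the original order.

10, 9, 3, 12, 10, 7, 1, 6, 4, 5, 8, 2

Sorted (ascending): 3.6, 3.7, 6, 6.1, 6.4, 7.2, 7.5, 8.1, 8.8, 9, 9, 9.3
The 2 values of 9 occupy positions 10–11 → each gets rank 10.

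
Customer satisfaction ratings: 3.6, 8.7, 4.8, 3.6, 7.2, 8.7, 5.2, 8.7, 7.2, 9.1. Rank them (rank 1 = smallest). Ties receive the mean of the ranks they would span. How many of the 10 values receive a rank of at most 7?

Sorted (ascending): 3.6, 3.6, 4.8, 5.2, 7.2, 7.2, 8.7, 8.7, 8.7, 9.1
The 2 values of 3.6 occupy positions 1–2 → average rank (1+2)/2 = 1.5.
The 2 values of 7.2 occupy positions 5–6 → average rank (5+6)/2 = 5.5.
The 3 values of 8.7 occupy positions 7–9 → average rank 8.
Ranks ≤ 7: {1.5, 1.5, 3, 4, 5.5, 5.5} → 6 values.

6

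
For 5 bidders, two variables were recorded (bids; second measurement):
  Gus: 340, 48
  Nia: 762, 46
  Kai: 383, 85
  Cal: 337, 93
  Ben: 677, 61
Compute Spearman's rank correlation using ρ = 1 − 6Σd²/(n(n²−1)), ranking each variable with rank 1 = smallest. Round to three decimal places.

Ranks of variable 1: 2, 5, 3, 1, 4
Ranks of variable 2: 2, 1, 4, 5, 3
d = r₁ − r₂: 0, 4, -1, -4, 1
d²: 0, 16, 1, 16, 1; Σd² = 34
ρ = 1 − 6·34/(5·24) = 1 − 204/120 = -0.700

-0.700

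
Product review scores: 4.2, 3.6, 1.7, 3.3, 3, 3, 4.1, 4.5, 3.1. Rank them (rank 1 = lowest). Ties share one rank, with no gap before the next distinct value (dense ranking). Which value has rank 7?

4.2

Sorted (ascending): 1.7, 3, 3, 3.1, 3.3, 3.6, 4.1, 4.2, 4.5
The 2 values of 3 share dense rank 2.
Remaining distinct values take the next consecutive integers.
Rank 7 → value 4.2.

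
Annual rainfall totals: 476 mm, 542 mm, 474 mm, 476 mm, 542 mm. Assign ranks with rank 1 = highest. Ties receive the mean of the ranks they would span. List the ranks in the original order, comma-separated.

Sorted (descending): 542, 542, 476, 476, 474
The 2 values of 542 occupy positions 1–2 → average rank (1+2)/2 = 1.5.
The 2 values of 476 occupy positions 3–4 → average rank (3+4)/2 = 3.5.

3.5, 1.5, 5, 3.5, 1.5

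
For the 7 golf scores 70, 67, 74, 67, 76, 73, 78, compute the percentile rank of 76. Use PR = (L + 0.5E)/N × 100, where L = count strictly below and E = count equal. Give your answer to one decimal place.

N = 7.
Strictly below 76: 5. Equal to 76: 1.
PR = (5 + 0.5·1)/7 × 100 = 78.6

78.6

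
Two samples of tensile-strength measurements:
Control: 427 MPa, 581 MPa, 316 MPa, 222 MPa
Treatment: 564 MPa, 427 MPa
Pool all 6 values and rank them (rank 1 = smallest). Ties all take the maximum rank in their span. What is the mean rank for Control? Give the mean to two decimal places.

Sorted (ascending): 222, 316, 427, 427, 564, 581
The 2 values of 427 occupy positions 3–4 → each gets rank 4.
Control values → pooled ranks: 427→4, 581→6, 316→2, 222→1
Mean rank = (4 + 6 + 2 + 1) / 4 = 3.25

3.25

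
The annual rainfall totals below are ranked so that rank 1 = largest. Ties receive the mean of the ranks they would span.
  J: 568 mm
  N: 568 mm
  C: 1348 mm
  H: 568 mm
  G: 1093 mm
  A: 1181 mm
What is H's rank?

5

Sorted (descending): 1348, 1181, 1093, 568, 568, 568
The 3 values of 568 occupy positions 4–6 → average rank 5.
H has value 568 mm → rank 5.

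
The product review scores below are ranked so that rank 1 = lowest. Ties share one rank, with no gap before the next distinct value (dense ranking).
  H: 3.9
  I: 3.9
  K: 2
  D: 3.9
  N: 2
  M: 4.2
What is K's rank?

Sorted (ascending): 2, 2, 3.9, 3.9, 3.9, 4.2
The 2 values of 2 share dense rank 1.
The 3 values of 3.9 share dense rank 2.
Remaining distinct values take the next consecutive integers.
K has value 2 → rank 1.

1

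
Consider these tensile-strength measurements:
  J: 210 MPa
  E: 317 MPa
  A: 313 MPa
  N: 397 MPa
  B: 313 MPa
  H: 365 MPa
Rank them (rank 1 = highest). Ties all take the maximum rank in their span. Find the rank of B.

Sorted (descending): 397, 365, 317, 313, 313, 210
The 2 values of 313 occupy positions 4–5 → each gets rank 5.
B has value 313 MPa → rank 5.

5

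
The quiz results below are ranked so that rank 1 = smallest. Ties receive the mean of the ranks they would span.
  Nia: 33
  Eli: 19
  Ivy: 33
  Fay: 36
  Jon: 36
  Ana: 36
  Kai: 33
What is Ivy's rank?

Sorted (ascending): 19, 33, 33, 33, 36, 36, 36
The 3 values of 33 occupy positions 2–4 → average rank 3.
The 3 values of 36 occupy positions 5–7 → average rank 6.
Ivy has value 33 → rank 3.

3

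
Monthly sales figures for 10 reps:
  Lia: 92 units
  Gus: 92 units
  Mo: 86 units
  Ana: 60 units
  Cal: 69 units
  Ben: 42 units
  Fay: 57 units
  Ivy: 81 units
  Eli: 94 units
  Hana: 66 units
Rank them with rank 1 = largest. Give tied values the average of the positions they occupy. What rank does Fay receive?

9

Sorted (descending): 94, 92, 92, 86, 81, 69, 66, 60, 57, 42
The 2 values of 92 occupy positions 2–3 → average rank (2+3)/2 = 2.5.
Fay has value 57 units → rank 9.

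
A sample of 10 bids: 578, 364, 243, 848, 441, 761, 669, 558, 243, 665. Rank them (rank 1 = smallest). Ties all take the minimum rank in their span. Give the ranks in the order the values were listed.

Sorted (ascending): 243, 243, 364, 441, 558, 578, 665, 669, 761, 848
The 2 values of 243 occupy positions 1–2 → each gets rank 1.

6, 3, 1, 10, 4, 9, 8, 5, 1, 7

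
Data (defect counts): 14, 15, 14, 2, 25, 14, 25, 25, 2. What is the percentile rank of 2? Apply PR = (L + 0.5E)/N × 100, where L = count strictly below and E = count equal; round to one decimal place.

11.1

N = 9.
Strictly below 2: 0. Equal to 2: 2.
PR = (0 + 0.5·2)/9 × 100 = 11.1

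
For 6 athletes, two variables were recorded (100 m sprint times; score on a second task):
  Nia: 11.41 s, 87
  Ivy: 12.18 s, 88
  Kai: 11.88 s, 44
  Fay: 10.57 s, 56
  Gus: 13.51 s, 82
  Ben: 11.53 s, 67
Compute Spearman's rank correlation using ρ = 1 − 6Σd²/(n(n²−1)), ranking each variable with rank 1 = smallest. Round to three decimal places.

0.314

Ranks of variable 1: 2, 5, 4, 1, 6, 3
Ranks of variable 2: 5, 6, 1, 2, 4, 3
d = r₁ − r₂: -3, -1, 3, -1, 2, 0
d²: 9, 1, 9, 1, 4, 0; Σd² = 24
ρ = 1 − 6·24/(6·35) = 1 − 144/210 = 0.314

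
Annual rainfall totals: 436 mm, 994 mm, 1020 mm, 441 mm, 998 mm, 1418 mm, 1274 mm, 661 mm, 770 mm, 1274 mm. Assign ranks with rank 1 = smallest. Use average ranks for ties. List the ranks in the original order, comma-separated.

1, 5, 7, 2, 6, 10, 8.5, 3, 4, 8.5

Sorted (ascending): 436, 441, 661, 770, 994, 998, 1020, 1274, 1274, 1418
The 2 values of 1274 occupy positions 8–9 → average rank (8+9)/2 = 8.5.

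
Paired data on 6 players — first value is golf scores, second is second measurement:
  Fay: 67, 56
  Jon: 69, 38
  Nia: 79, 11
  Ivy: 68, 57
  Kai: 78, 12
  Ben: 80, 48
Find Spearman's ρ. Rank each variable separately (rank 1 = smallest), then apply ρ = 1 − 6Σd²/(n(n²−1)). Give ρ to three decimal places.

Ranks of variable 1: 1, 3, 5, 2, 4, 6
Ranks of variable 2: 5, 3, 1, 6, 2, 4
d = r₁ − r₂: -4, 0, 4, -4, 2, 2
d²: 16, 0, 16, 16, 4, 4; Σd² = 56
ρ = 1 − 6·56/(6·35) = 1 − 336/210 = -0.600

-0.600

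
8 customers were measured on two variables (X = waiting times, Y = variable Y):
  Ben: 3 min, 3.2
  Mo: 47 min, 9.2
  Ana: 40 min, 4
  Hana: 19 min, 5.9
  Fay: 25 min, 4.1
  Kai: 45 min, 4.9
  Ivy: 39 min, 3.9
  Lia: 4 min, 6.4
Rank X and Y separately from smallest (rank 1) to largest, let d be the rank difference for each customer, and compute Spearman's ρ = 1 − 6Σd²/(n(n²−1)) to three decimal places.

Ranks of variable 1: 1, 8, 6, 3, 4, 7, 5, 2
Ranks of variable 2: 1, 8, 3, 6, 4, 5, 2, 7
d = r₁ − r₂: 0, 0, 3, -3, 0, 2, 3, -5
d²: 0, 0, 9, 9, 0, 4, 9, 25; Σd² = 56
ρ = 1 − 6·56/(8·63) = 1 − 336/504 = 0.333

0.333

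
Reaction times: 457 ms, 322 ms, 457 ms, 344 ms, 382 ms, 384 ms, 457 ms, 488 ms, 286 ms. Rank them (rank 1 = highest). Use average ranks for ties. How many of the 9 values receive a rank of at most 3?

Sorted (descending): 488, 457, 457, 457, 384, 382, 344, 322, 286
The 3 values of 457 occupy positions 2–4 → average rank 3.
Ranks ≤ 3: {1, 3, 3, 3} → 4 values.

4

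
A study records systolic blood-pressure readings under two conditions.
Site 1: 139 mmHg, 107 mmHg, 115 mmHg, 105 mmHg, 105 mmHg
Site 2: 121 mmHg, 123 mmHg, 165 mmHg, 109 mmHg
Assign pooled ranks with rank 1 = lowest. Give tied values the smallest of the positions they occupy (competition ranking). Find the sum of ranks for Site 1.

18

Sorted (ascending): 105, 105, 107, 109, 115, 121, 123, 139, 165
The 2 values of 105 occupy positions 1–2 → each gets rank 1.
Site 1 values → pooled ranks: 139→8, 107→3, 115→5, 105→1, 105→1
Rank sum = 8 + 3 + 5 + 1 + 1 = 18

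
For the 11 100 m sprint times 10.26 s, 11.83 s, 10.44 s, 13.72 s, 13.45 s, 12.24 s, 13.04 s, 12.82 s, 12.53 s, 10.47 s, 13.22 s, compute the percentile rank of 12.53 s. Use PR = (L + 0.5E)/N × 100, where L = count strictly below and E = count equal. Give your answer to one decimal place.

N = 11.
Strictly below 12.53: 5. Equal to 12.53: 1.
PR = (5 + 0.5·1)/11 × 100 = 50.0

50.0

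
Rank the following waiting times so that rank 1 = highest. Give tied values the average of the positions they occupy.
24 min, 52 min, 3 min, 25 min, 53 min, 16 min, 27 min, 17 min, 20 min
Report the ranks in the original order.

5, 2, 9, 4, 1, 8, 3, 7, 6

Sorted (descending): 53, 52, 27, 25, 24, 20, 17, 16, 3
No ties — each value takes its position as its rank.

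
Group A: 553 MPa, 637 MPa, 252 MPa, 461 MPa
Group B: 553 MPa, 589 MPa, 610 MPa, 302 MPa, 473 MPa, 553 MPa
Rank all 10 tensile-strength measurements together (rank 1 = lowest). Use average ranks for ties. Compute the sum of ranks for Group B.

Sorted (ascending): 252, 302, 461, 473, 553, 553, 553, 589, 610, 637
The 3 values of 553 occupy positions 5–7 → average rank 6.
Group B values → pooled ranks: 553→6, 589→8, 610→9, 302→2, 473→4, 553→6
Rank sum = 6 + 8 + 9 + 2 + 4 + 6 = 35

35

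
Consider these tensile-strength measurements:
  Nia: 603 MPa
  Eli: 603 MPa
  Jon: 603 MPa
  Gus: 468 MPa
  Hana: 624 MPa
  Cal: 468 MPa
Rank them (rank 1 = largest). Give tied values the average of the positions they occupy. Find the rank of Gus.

5.5

Sorted (descending): 624, 603, 603, 603, 468, 468
The 3 values of 603 occupy positions 2–4 → average rank 3.
The 2 values of 468 occupy positions 5–6 → average rank (5+6)/2 = 5.5.
Gus has value 468 MPa → rank 5.5.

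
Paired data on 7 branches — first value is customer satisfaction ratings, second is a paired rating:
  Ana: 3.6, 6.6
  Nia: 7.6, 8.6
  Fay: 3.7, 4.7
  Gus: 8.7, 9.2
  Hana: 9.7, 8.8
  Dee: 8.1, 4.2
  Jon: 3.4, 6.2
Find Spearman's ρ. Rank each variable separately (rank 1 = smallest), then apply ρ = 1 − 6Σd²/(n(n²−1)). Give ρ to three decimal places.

0.500

Ranks of variable 1: 2, 4, 3, 6, 7, 5, 1
Ranks of variable 2: 4, 5, 2, 7, 6, 1, 3
d = r₁ − r₂: -2, -1, 1, -1, 1, 4, -2
d²: 4, 1, 1, 1, 1, 16, 4; Σd² = 28
ρ = 1 − 6·28/(7·48) = 1 − 168/336 = 0.500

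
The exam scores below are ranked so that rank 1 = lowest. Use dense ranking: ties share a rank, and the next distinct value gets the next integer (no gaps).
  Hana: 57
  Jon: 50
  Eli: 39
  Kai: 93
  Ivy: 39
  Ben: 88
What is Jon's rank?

2

Sorted (ascending): 39, 39, 50, 57, 88, 93
The 2 values of 39 share dense rank 1.
Remaining distinct values take the next consecutive integers.
Jon has value 50 → rank 2.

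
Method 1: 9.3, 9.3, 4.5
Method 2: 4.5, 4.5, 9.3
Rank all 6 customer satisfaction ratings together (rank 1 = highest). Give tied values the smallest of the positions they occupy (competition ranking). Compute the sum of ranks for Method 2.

Sorted (descending): 9.3, 9.3, 9.3, 4.5, 4.5, 4.5
The 3 values of 9.3 occupy positions 1–3 → each gets rank 1.
The 3 values of 4.5 occupy positions 4–6 → each gets rank 4.
Method 2 values → pooled ranks: 4.5→4, 4.5→4, 9.3→1
Rank sum = 4 + 4 + 1 = 9

9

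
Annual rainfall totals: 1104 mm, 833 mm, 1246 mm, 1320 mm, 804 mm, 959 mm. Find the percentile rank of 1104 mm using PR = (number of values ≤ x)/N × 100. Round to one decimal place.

66.7

N = 6.
Strictly below 1104: 3. Equal to 1104: 1.
PR = 4/6 × 100 = 66.7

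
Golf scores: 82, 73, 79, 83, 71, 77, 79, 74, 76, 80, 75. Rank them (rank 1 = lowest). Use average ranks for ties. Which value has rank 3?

Sorted (ascending): 71, 73, 74, 75, 76, 77, 79, 79, 80, 82, 83
The 2 values of 79 occupy positions 7–8 → average rank (7+8)/2 = 7.5.
Rank 3 → value 74.

74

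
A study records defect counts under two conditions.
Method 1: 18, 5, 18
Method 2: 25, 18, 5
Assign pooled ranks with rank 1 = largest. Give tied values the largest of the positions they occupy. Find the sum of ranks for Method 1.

Sorted (descending): 25, 18, 18, 18, 5, 5
The 3 values of 18 occupy positions 2–4 → each gets rank 4.
The 2 values of 5 occupy positions 5–6 → each gets rank 6.
Method 1 values → pooled ranks: 18→4, 5→6, 18→4
Rank sum = 4 + 6 + 4 = 14

14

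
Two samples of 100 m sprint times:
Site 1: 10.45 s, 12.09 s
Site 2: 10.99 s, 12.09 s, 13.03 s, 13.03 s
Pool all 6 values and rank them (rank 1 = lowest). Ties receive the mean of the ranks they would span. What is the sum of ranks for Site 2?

16.5

Sorted (ascending): 10.45, 10.99, 12.09, 12.09, 13.03, 13.03
The 2 values of 12.09 occupy positions 3–4 → average rank (3+4)/2 = 3.5.
The 2 values of 13.03 occupy positions 5–6 → average rank (5+6)/2 = 5.5.
Site 2 values → pooled ranks: 10.99→2, 12.09→3.5, 13.03→5.5, 13.03→5.5
Rank sum = 2 + 3.5 + 5.5 + 5.5 = 16.5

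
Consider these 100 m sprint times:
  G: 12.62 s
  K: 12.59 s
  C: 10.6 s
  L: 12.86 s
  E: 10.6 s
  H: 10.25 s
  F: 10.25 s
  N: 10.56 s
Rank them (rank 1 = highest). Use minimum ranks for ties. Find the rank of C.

Sorted (descending): 12.86, 12.62, 12.59, 10.6, 10.6, 10.56, 10.25, 10.25
The 2 values of 10.6 occupy positions 4–5 → each gets rank 4.
The 2 values of 10.25 occupy positions 7–8 → each gets rank 7.
C has value 10.6 s → rank 4.

4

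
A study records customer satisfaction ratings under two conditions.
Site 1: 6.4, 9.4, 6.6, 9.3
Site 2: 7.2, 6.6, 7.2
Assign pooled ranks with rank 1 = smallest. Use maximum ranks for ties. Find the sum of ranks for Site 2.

13

Sorted (ascending): 6.4, 6.6, 6.6, 7.2, 7.2, 9.3, 9.4
The 2 values of 6.6 occupy positions 2–3 → each gets rank 3.
The 2 values of 7.2 occupy positions 4–5 → each gets rank 5.
Site 2 values → pooled ranks: 7.2→5, 6.6→3, 7.2→5
Rank sum = 5 + 3 + 5 = 13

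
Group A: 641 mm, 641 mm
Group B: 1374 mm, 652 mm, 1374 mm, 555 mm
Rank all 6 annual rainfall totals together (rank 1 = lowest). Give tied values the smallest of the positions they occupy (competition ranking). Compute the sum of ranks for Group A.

4

Sorted (ascending): 555, 641, 641, 652, 1374, 1374
The 2 values of 641 occupy positions 2–3 → each gets rank 2.
The 2 values of 1374 occupy positions 5–6 → each gets rank 5.
Group A values → pooled ranks: 641→2, 641→2
Rank sum = 2 + 2 = 4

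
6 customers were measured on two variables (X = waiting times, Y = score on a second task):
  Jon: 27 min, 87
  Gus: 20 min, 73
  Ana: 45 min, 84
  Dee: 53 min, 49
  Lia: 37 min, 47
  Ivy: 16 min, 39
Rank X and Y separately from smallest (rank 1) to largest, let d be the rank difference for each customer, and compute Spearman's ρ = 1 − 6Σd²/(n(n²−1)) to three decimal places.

0.257

Ranks of variable 1: 3, 2, 5, 6, 4, 1
Ranks of variable 2: 6, 4, 5, 3, 2, 1
d = r₁ − r₂: -3, -2, 0, 3, 2, 0
d²: 9, 4, 0, 9, 4, 0; Σd² = 26
ρ = 1 − 6·26/(6·35) = 1 − 156/210 = 0.257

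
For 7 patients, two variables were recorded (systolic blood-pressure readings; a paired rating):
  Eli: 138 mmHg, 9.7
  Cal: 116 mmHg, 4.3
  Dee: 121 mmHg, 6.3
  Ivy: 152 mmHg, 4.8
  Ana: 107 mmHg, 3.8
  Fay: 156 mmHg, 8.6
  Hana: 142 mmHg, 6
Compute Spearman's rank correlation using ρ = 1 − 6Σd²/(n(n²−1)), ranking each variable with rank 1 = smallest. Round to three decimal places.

0.571

Ranks of variable 1: 4, 2, 3, 6, 1, 7, 5
Ranks of variable 2: 7, 2, 5, 3, 1, 6, 4
d = r₁ − r₂: -3, 0, -2, 3, 0, 1, 1
d²: 9, 0, 4, 9, 0, 1, 1; Σd² = 24
ρ = 1 − 6·24/(7·48) = 1 − 144/336 = 0.571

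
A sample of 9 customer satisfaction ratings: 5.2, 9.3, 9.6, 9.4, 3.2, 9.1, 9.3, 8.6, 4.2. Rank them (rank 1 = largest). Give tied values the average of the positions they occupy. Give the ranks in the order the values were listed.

Sorted (descending): 9.6, 9.4, 9.3, 9.3, 9.1, 8.6, 5.2, 4.2, 3.2
The 2 values of 9.3 occupy positions 3–4 → average rank (3+4)/2 = 3.5.

7, 3.5, 1, 2, 9, 5, 3.5, 6, 8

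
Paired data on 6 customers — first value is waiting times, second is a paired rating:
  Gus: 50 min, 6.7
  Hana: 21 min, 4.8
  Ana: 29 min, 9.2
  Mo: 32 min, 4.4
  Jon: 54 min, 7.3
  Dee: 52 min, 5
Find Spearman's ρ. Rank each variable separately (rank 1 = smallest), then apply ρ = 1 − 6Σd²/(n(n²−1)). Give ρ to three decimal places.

Ranks of variable 1: 4, 1, 2, 3, 6, 5
Ranks of variable 2: 4, 2, 6, 1, 5, 3
d = r₁ − r₂: 0, -1, -4, 2, 1, 2
d²: 0, 1, 16, 4, 1, 4; Σd² = 26
ρ = 1 − 6·26/(6·35) = 1 − 156/210 = 0.257

0.257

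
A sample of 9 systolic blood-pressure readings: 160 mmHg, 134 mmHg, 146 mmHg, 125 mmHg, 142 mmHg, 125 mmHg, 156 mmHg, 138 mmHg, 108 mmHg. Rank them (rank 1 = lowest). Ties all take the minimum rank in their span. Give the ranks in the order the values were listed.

9, 4, 7, 2, 6, 2, 8, 5, 1

Sorted (ascending): 108, 125, 125, 134, 138, 142, 146, 156, 160
The 2 values of 125 occupy positions 2–3 → each gets rank 2.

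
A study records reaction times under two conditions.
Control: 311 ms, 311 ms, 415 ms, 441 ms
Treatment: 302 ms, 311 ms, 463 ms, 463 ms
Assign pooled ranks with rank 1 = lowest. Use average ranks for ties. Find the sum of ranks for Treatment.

19

Sorted (ascending): 302, 311, 311, 311, 415, 441, 463, 463
The 3 values of 311 occupy positions 2–4 → average rank 3.
The 2 values of 463 occupy positions 7–8 → average rank (7+8)/2 = 7.5.
Treatment values → pooled ranks: 302→1, 311→3, 463→7.5, 463→7.5
Rank sum = 1 + 3 + 7.5 + 7.5 = 19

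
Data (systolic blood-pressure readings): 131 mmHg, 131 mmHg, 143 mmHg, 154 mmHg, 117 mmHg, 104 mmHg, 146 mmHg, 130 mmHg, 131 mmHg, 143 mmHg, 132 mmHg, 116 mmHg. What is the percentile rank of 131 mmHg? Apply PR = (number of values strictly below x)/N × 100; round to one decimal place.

33.3

N = 12.
Strictly below 131: 4. Equal to 131: 3.
PR = 4/12 × 100 = 33.3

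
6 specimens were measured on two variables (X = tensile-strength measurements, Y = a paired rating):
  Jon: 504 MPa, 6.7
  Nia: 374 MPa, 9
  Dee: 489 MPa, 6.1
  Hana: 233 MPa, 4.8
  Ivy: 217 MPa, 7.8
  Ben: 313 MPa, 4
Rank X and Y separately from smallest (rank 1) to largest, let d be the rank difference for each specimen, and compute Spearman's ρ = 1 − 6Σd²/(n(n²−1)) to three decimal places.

Ranks of variable 1: 6, 4, 5, 2, 1, 3
Ranks of variable 2: 4, 6, 3, 2, 5, 1
d = r₁ − r₂: 2, -2, 2, 0, -4, 2
d²: 4, 4, 4, 0, 16, 4; Σd² = 32
ρ = 1 − 6·32/(6·35) = 1 − 192/210 = 0.086

0.086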